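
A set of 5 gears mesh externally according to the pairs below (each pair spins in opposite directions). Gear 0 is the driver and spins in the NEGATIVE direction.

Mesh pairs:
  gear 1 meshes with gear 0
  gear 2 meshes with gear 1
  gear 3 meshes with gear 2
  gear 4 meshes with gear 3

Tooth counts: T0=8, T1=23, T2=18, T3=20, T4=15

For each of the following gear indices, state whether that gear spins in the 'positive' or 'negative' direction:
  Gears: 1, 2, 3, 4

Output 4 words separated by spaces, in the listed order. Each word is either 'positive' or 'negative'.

Gear 0 (driver): negative (depth 0)
  gear 1: meshes with gear 0 -> depth 1 -> positive (opposite of gear 0)
  gear 2: meshes with gear 1 -> depth 2 -> negative (opposite of gear 1)
  gear 3: meshes with gear 2 -> depth 3 -> positive (opposite of gear 2)
  gear 4: meshes with gear 3 -> depth 4 -> negative (opposite of gear 3)
Queried indices 1, 2, 3, 4 -> positive, negative, positive, negative

Answer: positive negative positive negative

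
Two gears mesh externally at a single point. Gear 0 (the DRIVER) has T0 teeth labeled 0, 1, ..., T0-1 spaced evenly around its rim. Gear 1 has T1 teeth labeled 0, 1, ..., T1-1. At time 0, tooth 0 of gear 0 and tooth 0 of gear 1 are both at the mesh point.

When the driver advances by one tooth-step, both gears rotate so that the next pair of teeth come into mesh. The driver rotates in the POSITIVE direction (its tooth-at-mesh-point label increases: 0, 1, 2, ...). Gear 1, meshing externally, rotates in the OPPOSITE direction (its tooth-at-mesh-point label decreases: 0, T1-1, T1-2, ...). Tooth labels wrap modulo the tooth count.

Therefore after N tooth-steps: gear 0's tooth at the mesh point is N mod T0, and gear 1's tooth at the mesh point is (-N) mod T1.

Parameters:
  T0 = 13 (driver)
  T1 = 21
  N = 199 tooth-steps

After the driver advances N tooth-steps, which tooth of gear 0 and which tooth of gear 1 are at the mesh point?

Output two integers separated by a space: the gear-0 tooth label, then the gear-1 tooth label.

Answer: 4 11

Derivation:
Gear 0 (driver, T0=13): tooth at mesh = N mod T0
  199 = 15 * 13 + 4, so 199 mod 13 = 4
  gear 0 tooth = 4
Gear 1 (driven, T1=21): tooth at mesh = (-N) mod T1
  199 = 9 * 21 + 10, so 199 mod 21 = 10
  (-199) mod 21 = (-10) mod 21 = 21 - 10 = 11
Mesh after 199 steps: gear-0 tooth 4 meets gear-1 tooth 11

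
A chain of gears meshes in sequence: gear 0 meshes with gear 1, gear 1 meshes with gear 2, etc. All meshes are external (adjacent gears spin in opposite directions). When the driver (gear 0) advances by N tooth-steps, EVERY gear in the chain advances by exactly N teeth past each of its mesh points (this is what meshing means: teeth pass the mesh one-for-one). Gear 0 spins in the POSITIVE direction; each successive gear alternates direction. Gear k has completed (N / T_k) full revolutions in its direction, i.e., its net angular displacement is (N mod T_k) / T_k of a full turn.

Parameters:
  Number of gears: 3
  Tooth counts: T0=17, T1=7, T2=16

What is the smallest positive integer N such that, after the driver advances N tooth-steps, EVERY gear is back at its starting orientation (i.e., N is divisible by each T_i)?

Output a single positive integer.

Gear k returns to start when N is a multiple of T_k.
All gears at start simultaneously when N is a common multiple of [17, 7, 16]; the smallest such N is lcm(17, 7, 16).
Start: lcm = T0 = 17
Fold in T1=7: gcd(17, 7) = 1; lcm(17, 7) = 17 * 7 / 1 = 119 / 1 = 119
Fold in T2=16: gcd(119, 16) = 1; lcm(119, 16) = 119 * 16 / 1 = 1904 / 1 = 1904
Full cycle length = 1904

Answer: 1904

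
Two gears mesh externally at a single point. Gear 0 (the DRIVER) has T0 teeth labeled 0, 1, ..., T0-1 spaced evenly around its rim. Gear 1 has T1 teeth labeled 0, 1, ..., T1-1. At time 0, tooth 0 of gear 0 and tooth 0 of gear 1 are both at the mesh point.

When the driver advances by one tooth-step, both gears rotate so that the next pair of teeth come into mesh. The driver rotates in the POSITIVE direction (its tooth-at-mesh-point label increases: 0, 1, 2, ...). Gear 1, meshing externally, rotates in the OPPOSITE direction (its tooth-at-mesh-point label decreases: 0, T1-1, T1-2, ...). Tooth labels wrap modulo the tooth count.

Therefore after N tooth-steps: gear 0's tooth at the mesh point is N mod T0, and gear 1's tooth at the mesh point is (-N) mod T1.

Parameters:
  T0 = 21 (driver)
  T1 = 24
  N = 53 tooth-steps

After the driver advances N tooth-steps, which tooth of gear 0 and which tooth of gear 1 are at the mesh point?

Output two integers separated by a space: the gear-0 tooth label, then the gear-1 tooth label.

Answer: 11 19

Derivation:
Gear 0 (driver, T0=21): tooth at mesh = N mod T0
  53 = 2 * 21 + 11, so 53 mod 21 = 11
  gear 0 tooth = 11
Gear 1 (driven, T1=24): tooth at mesh = (-N) mod T1
  53 = 2 * 24 + 5, so 53 mod 24 = 5
  (-53) mod 24 = (-5) mod 24 = 24 - 5 = 19
Mesh after 53 steps: gear-0 tooth 11 meets gear-1 tooth 19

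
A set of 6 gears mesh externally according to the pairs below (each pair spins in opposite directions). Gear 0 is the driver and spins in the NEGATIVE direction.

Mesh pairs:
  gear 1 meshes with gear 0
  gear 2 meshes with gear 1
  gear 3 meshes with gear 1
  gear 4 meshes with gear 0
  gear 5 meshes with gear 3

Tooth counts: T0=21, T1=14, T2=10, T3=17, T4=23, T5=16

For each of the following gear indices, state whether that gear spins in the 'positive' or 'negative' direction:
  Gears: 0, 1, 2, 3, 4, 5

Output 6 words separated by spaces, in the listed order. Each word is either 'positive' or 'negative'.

Gear 0 (driver): negative (depth 0)
  gear 1: meshes with gear 0 -> depth 1 -> positive (opposite of gear 0)
  gear 2: meshes with gear 1 -> depth 2 -> negative (opposite of gear 1)
  gear 3: meshes with gear 1 -> depth 2 -> negative (opposite of gear 1)
  gear 4: meshes with gear 0 -> depth 1 -> positive (opposite of gear 0)
  gear 5: meshes with gear 3 -> depth 3 -> positive (opposite of gear 3)
Queried indices 0, 1, 2, 3, 4, 5 -> negative, positive, negative, negative, positive, positive

Answer: negative positive negative negative positive positive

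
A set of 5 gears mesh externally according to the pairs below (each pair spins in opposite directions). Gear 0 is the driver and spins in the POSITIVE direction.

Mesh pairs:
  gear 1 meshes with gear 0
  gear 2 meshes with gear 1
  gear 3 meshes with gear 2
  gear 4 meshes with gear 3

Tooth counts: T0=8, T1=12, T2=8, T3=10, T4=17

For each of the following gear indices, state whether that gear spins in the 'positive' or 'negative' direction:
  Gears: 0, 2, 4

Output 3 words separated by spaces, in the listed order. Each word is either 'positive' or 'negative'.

Gear 0 (driver): positive (depth 0)
  gear 1: meshes with gear 0 -> depth 1 -> negative (opposite of gear 0)
  gear 2: meshes with gear 1 -> depth 2 -> positive (opposite of gear 1)
  gear 3: meshes with gear 2 -> depth 3 -> negative (opposite of gear 2)
  gear 4: meshes with gear 3 -> depth 4 -> positive (opposite of gear 3)
Queried indices 0, 2, 4 -> positive, positive, positive

Answer: positive positive positive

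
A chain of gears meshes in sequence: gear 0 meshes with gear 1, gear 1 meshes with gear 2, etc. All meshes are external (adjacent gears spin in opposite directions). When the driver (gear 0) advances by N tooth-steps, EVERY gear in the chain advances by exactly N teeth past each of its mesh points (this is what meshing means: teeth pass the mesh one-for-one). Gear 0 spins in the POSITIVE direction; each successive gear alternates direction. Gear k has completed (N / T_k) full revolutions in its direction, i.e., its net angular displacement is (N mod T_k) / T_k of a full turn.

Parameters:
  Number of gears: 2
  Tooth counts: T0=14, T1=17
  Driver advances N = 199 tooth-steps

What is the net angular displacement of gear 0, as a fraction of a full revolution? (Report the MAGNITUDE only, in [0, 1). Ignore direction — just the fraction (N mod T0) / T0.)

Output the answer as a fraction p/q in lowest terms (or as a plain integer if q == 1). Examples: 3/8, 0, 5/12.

Chain of 2 gears, tooth counts: [14, 17]
  gear 0: T0=14, direction=positive, advance = 199 mod 14 = 3 teeth = 3/14 turn
  gear 1: T1=17, direction=negative, advance = 199 mod 17 = 12 teeth = 12/17 turn
Gear 0: 199 mod 14 = 3
Fraction = 3 / 14 = 3/14 (gcd(3,14)=1) = 3/14

Answer: 3/14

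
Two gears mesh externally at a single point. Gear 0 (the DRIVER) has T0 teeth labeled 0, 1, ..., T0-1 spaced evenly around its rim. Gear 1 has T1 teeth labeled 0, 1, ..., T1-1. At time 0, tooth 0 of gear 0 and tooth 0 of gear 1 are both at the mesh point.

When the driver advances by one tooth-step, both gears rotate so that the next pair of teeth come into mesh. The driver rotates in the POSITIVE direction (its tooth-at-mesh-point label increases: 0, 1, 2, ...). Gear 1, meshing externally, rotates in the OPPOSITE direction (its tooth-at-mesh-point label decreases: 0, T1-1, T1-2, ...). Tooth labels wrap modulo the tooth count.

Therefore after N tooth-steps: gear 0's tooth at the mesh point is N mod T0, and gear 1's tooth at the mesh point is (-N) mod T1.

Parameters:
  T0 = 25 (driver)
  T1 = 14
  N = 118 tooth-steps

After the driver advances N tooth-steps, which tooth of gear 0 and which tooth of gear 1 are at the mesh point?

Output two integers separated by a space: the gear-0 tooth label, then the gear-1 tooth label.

Gear 0 (driver, T0=25): tooth at mesh = N mod T0
  118 = 4 * 25 + 18, so 118 mod 25 = 18
  gear 0 tooth = 18
Gear 1 (driven, T1=14): tooth at mesh = (-N) mod T1
  118 = 8 * 14 + 6, so 118 mod 14 = 6
  (-118) mod 14 = (-6) mod 14 = 14 - 6 = 8
Mesh after 118 steps: gear-0 tooth 18 meets gear-1 tooth 8

Answer: 18 8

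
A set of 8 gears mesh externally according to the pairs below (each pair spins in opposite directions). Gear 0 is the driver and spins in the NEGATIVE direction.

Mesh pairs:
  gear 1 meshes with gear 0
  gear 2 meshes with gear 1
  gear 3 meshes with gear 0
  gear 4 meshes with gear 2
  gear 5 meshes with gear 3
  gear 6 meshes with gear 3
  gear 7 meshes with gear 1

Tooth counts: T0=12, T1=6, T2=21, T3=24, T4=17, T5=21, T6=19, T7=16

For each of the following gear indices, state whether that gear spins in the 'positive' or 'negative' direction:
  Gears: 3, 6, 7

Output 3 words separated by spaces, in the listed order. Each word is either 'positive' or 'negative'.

Gear 0 (driver): negative (depth 0)
  gear 1: meshes with gear 0 -> depth 1 -> positive (opposite of gear 0)
  gear 2: meshes with gear 1 -> depth 2 -> negative (opposite of gear 1)
  gear 3: meshes with gear 0 -> depth 1 -> positive (opposite of gear 0)
  gear 4: meshes with gear 2 -> depth 3 -> positive (opposite of gear 2)
  gear 5: meshes with gear 3 -> depth 2 -> negative (opposite of gear 3)
  gear 6: meshes with gear 3 -> depth 2 -> negative (opposite of gear 3)
  gear 7: meshes with gear 1 -> depth 2 -> negative (opposite of gear 1)
Queried indices 3, 6, 7 -> positive, negative, negative

Answer: positive negative negative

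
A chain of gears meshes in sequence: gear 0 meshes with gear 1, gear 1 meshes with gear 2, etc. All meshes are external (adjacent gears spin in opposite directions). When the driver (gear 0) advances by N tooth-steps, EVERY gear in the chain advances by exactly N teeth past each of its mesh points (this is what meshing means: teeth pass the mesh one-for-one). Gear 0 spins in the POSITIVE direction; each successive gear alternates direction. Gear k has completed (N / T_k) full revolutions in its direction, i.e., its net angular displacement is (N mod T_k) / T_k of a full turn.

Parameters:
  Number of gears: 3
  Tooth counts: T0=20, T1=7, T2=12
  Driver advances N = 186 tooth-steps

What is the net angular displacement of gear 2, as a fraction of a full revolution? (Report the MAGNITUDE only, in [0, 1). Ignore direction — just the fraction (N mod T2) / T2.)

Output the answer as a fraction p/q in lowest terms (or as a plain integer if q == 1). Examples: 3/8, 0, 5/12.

Answer: 1/2

Derivation:
Chain of 3 gears, tooth counts: [20, 7, 12]
  gear 0: T0=20, direction=positive, advance = 186 mod 20 = 6 teeth = 6/20 turn
  gear 1: T1=7, direction=negative, advance = 186 mod 7 = 4 teeth = 4/7 turn
  gear 2: T2=12, direction=positive, advance = 186 mod 12 = 6 teeth = 6/12 turn
Gear 2: 186 mod 12 = 6
Fraction = 6 / 12 = 1/2 (gcd(6,12)=6) = 1/2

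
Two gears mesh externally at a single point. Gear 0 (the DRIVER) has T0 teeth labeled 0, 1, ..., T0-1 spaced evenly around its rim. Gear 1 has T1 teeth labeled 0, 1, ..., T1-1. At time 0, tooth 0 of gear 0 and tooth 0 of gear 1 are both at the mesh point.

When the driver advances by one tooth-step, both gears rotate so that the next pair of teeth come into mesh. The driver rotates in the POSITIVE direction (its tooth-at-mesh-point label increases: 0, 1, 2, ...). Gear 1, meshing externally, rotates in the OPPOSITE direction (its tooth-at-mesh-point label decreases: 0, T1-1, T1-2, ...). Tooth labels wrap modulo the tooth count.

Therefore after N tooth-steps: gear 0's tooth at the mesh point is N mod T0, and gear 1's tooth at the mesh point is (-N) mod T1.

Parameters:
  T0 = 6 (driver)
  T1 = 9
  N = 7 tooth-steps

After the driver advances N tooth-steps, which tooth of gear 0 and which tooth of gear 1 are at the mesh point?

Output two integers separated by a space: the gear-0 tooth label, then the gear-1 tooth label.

Answer: 1 2

Derivation:
Gear 0 (driver, T0=6): tooth at mesh = N mod T0
  7 = 1 * 6 + 1, so 7 mod 6 = 1
  gear 0 tooth = 1
Gear 1 (driven, T1=9): tooth at mesh = (-N) mod T1
  7 = 0 * 9 + 7, so 7 mod 9 = 7
  (-7) mod 9 = (-7) mod 9 = 9 - 7 = 2
Mesh after 7 steps: gear-0 tooth 1 meets gear-1 tooth 2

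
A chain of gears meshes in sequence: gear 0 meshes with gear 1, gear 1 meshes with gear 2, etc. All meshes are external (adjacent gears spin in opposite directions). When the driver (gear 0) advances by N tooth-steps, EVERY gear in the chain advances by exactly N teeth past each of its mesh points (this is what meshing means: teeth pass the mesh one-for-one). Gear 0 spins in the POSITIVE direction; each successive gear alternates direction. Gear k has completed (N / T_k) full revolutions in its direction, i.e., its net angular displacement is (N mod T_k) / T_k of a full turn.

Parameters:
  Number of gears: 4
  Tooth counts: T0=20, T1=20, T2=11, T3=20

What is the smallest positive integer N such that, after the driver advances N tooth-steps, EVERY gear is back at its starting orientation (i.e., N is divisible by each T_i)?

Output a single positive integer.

Answer: 220

Derivation:
Gear k returns to start when N is a multiple of T_k.
All gears at start simultaneously when N is a common multiple of [20, 20, 11, 20]; the smallest such N is lcm(20, 20, 11, 20).
Start: lcm = T0 = 20
Fold in T1=20: gcd(20, 20) = 20; lcm(20, 20) = 20 * 20 / 20 = 400 / 20 = 20
Fold in T2=11: gcd(20, 11) = 1; lcm(20, 11) = 20 * 11 / 1 = 220 / 1 = 220
Fold in T3=20: gcd(220, 20) = 20; lcm(220, 20) = 220 * 20 / 20 = 4400 / 20 = 220
Full cycle length = 220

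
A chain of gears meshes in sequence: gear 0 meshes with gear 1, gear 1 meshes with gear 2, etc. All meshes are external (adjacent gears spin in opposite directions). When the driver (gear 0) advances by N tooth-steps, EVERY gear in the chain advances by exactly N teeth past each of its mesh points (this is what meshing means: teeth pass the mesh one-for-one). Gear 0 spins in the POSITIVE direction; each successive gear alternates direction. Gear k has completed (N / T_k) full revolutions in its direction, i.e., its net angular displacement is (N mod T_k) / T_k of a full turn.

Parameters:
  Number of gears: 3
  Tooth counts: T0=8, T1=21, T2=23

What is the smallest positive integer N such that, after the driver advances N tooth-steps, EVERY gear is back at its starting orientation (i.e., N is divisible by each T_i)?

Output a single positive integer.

Gear k returns to start when N is a multiple of T_k.
All gears at start simultaneously when N is a common multiple of [8, 21, 23]; the smallest such N is lcm(8, 21, 23).
Start: lcm = T0 = 8
Fold in T1=21: gcd(8, 21) = 1; lcm(8, 21) = 8 * 21 / 1 = 168 / 1 = 168
Fold in T2=23: gcd(168, 23) = 1; lcm(168, 23) = 168 * 23 / 1 = 3864 / 1 = 3864
Full cycle length = 3864

Answer: 3864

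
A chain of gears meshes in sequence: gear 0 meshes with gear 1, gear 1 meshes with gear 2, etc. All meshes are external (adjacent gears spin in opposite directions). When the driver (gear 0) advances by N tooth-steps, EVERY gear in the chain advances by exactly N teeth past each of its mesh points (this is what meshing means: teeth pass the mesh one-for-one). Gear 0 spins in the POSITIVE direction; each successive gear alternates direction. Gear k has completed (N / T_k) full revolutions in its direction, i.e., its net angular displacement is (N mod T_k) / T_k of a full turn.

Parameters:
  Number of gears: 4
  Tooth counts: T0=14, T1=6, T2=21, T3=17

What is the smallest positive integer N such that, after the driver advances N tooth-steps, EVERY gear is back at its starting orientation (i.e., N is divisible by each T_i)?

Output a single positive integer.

Answer: 714

Derivation:
Gear k returns to start when N is a multiple of T_k.
All gears at start simultaneously when N is a common multiple of [14, 6, 21, 17]; the smallest such N is lcm(14, 6, 21, 17).
Start: lcm = T0 = 14
Fold in T1=6: gcd(14, 6) = 2; lcm(14, 6) = 14 * 6 / 2 = 84 / 2 = 42
Fold in T2=21: gcd(42, 21) = 21; lcm(42, 21) = 42 * 21 / 21 = 882 / 21 = 42
Fold in T3=17: gcd(42, 17) = 1; lcm(42, 17) = 42 * 17 / 1 = 714 / 1 = 714
Full cycle length = 714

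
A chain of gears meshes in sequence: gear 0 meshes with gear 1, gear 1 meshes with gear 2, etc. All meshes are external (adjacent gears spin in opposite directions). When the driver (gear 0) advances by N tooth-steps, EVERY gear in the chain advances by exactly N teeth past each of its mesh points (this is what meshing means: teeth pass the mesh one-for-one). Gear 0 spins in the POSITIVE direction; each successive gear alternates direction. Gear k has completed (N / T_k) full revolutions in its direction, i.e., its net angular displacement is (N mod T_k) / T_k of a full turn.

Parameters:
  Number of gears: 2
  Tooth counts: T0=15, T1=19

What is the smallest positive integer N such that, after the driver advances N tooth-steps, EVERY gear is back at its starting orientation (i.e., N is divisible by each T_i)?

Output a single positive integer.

Gear k returns to start when N is a multiple of T_k.
All gears at start simultaneously when N is a common multiple of [15, 19]; the smallest such N is lcm(15, 19).
Start: lcm = T0 = 15
Fold in T1=19: gcd(15, 19) = 1; lcm(15, 19) = 15 * 19 / 1 = 285 / 1 = 285
Full cycle length = 285

Answer: 285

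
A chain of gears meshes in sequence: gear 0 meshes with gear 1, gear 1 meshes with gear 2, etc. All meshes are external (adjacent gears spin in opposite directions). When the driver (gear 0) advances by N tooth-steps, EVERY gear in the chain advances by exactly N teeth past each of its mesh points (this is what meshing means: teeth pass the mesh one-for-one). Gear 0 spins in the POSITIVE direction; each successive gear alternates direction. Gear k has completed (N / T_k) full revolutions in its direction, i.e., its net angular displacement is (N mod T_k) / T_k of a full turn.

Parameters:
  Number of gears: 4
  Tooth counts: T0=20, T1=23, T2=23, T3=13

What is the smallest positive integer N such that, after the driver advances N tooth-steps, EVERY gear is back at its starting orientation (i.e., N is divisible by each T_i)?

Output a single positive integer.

Answer: 5980

Derivation:
Gear k returns to start when N is a multiple of T_k.
All gears at start simultaneously when N is a common multiple of [20, 23, 23, 13]; the smallest such N is lcm(20, 23, 23, 13).
Start: lcm = T0 = 20
Fold in T1=23: gcd(20, 23) = 1; lcm(20, 23) = 20 * 23 / 1 = 460 / 1 = 460
Fold in T2=23: gcd(460, 23) = 23; lcm(460, 23) = 460 * 23 / 23 = 10580 / 23 = 460
Fold in T3=13: gcd(460, 13) = 1; lcm(460, 13) = 460 * 13 / 1 = 5980 / 1 = 5980
Full cycle length = 5980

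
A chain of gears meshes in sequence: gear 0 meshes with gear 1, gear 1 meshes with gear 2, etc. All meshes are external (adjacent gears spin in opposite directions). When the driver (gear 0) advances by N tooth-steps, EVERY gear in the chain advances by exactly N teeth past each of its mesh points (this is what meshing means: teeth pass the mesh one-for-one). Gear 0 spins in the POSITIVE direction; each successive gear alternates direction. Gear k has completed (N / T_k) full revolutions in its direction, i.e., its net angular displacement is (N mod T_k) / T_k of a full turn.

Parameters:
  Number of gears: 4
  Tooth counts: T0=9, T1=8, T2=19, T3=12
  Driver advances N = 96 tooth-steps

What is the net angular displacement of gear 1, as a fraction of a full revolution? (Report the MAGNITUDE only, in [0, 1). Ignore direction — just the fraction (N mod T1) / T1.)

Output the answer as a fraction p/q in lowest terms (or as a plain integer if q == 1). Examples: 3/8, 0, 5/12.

Chain of 4 gears, tooth counts: [9, 8, 19, 12]
  gear 0: T0=9, direction=positive, advance = 96 mod 9 = 6 teeth = 6/9 turn
  gear 1: T1=8, direction=negative, advance = 96 mod 8 = 0 teeth = 0/8 turn
  gear 2: T2=19, direction=positive, advance = 96 mod 19 = 1 teeth = 1/19 turn
  gear 3: T3=12, direction=negative, advance = 96 mod 12 = 0 teeth = 0/12 turn
Gear 1: 96 mod 8 = 0
Fraction = 0 / 8 = 0/1 (gcd(0,8)=8) = 0

Answer: 0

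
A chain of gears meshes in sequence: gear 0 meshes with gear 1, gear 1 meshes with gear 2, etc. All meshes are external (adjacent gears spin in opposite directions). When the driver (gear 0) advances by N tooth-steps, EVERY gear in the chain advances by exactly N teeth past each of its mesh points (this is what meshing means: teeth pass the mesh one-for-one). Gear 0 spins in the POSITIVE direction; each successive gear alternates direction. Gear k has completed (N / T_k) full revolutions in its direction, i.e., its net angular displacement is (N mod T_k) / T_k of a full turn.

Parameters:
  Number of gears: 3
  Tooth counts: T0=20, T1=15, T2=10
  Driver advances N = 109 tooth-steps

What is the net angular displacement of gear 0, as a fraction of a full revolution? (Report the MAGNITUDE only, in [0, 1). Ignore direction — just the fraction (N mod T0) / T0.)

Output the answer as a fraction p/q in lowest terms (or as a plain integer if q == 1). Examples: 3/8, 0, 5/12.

Answer: 9/20

Derivation:
Chain of 3 gears, tooth counts: [20, 15, 10]
  gear 0: T0=20, direction=positive, advance = 109 mod 20 = 9 teeth = 9/20 turn
  gear 1: T1=15, direction=negative, advance = 109 mod 15 = 4 teeth = 4/15 turn
  gear 2: T2=10, direction=positive, advance = 109 mod 10 = 9 teeth = 9/10 turn
Gear 0: 109 mod 20 = 9
Fraction = 9 / 20 = 9/20 (gcd(9,20)=1) = 9/20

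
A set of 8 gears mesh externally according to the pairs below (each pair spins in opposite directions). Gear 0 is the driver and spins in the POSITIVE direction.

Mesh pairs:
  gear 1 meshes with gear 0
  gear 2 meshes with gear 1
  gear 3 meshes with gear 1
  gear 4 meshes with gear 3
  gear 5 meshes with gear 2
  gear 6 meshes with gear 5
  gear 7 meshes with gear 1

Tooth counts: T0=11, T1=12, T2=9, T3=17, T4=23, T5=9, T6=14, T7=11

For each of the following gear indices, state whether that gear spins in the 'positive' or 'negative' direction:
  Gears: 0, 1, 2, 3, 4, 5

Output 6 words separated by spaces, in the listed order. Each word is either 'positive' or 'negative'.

Answer: positive negative positive positive negative negative

Derivation:
Gear 0 (driver): positive (depth 0)
  gear 1: meshes with gear 0 -> depth 1 -> negative (opposite of gear 0)
  gear 2: meshes with gear 1 -> depth 2 -> positive (opposite of gear 1)
  gear 3: meshes with gear 1 -> depth 2 -> positive (opposite of gear 1)
  gear 4: meshes with gear 3 -> depth 3 -> negative (opposite of gear 3)
  gear 5: meshes with gear 2 -> depth 3 -> negative (opposite of gear 2)
  gear 6: meshes with gear 5 -> depth 4 -> positive (opposite of gear 5)
  gear 7: meshes with gear 1 -> depth 2 -> positive (opposite of gear 1)
Queried indices 0, 1, 2, 3, 4, 5 -> positive, negative, positive, positive, negative, negative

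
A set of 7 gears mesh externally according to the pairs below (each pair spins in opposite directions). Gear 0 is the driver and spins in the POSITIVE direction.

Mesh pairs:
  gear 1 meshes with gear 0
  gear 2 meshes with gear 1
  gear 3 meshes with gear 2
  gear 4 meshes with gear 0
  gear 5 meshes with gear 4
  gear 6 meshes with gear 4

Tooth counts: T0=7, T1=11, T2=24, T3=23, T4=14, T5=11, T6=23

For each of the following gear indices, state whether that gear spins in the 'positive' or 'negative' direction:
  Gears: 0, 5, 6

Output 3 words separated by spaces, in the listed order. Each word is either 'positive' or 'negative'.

Answer: positive positive positive

Derivation:
Gear 0 (driver): positive (depth 0)
  gear 1: meshes with gear 0 -> depth 1 -> negative (opposite of gear 0)
  gear 2: meshes with gear 1 -> depth 2 -> positive (opposite of gear 1)
  gear 3: meshes with gear 2 -> depth 3 -> negative (opposite of gear 2)
  gear 4: meshes with gear 0 -> depth 1 -> negative (opposite of gear 0)
  gear 5: meshes with gear 4 -> depth 2 -> positive (opposite of gear 4)
  gear 6: meshes with gear 4 -> depth 2 -> positive (opposite of gear 4)
Queried indices 0, 5, 6 -> positive, positive, positive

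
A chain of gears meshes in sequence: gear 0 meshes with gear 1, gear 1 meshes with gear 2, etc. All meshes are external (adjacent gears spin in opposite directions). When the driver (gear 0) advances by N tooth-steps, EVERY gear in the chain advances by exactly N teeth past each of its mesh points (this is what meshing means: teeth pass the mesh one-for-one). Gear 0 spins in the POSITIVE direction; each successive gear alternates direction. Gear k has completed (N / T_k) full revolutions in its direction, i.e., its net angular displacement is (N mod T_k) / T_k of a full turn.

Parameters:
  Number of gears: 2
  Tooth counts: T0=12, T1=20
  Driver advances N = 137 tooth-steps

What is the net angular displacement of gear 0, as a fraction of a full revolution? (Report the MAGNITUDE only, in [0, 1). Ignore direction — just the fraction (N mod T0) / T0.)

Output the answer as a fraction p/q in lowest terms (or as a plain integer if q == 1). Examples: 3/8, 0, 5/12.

Answer: 5/12

Derivation:
Chain of 2 gears, tooth counts: [12, 20]
  gear 0: T0=12, direction=positive, advance = 137 mod 12 = 5 teeth = 5/12 turn
  gear 1: T1=20, direction=negative, advance = 137 mod 20 = 17 teeth = 17/20 turn
Gear 0: 137 mod 12 = 5
Fraction = 5 / 12 = 5/12 (gcd(5,12)=1) = 5/12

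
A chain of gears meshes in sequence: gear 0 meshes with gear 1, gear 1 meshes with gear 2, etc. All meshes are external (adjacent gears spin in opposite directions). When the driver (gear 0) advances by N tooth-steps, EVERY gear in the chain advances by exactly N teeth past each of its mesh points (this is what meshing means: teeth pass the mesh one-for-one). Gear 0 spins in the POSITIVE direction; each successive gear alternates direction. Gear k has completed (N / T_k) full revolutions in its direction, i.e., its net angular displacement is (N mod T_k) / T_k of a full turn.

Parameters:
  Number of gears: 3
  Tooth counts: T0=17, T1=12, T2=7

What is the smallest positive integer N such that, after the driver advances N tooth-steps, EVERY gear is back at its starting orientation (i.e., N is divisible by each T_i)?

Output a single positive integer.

Gear k returns to start when N is a multiple of T_k.
All gears at start simultaneously when N is a common multiple of [17, 12, 7]; the smallest such N is lcm(17, 12, 7).
Start: lcm = T0 = 17
Fold in T1=12: gcd(17, 12) = 1; lcm(17, 12) = 17 * 12 / 1 = 204 / 1 = 204
Fold in T2=7: gcd(204, 7) = 1; lcm(204, 7) = 204 * 7 / 1 = 1428 / 1 = 1428
Full cycle length = 1428

Answer: 1428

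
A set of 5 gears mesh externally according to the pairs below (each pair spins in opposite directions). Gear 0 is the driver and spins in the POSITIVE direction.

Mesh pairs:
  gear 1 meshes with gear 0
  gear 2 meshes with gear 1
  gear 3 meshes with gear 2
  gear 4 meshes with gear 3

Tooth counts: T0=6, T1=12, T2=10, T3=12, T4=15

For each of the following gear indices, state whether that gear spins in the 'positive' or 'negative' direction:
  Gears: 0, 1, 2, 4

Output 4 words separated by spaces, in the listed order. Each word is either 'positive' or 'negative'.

Answer: positive negative positive positive

Derivation:
Gear 0 (driver): positive (depth 0)
  gear 1: meshes with gear 0 -> depth 1 -> negative (opposite of gear 0)
  gear 2: meshes with gear 1 -> depth 2 -> positive (opposite of gear 1)
  gear 3: meshes with gear 2 -> depth 3 -> negative (opposite of gear 2)
  gear 4: meshes with gear 3 -> depth 4 -> positive (opposite of gear 3)
Queried indices 0, 1, 2, 4 -> positive, negative, positive, positive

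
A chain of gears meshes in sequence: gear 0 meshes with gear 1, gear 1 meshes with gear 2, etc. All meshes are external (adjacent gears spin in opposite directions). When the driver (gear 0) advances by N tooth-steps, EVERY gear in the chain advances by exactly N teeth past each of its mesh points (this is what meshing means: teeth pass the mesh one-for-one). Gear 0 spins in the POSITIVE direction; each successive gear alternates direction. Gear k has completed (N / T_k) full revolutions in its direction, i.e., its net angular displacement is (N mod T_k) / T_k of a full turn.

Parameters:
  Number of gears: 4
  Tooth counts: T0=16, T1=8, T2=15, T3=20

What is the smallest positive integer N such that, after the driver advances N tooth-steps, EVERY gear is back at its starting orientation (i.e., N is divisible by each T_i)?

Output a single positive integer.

Gear k returns to start when N is a multiple of T_k.
All gears at start simultaneously when N is a common multiple of [16, 8, 15, 20]; the smallest such N is lcm(16, 8, 15, 20).
Start: lcm = T0 = 16
Fold in T1=8: gcd(16, 8) = 8; lcm(16, 8) = 16 * 8 / 8 = 128 / 8 = 16
Fold in T2=15: gcd(16, 15) = 1; lcm(16, 15) = 16 * 15 / 1 = 240 / 1 = 240
Fold in T3=20: gcd(240, 20) = 20; lcm(240, 20) = 240 * 20 / 20 = 4800 / 20 = 240
Full cycle length = 240

Answer: 240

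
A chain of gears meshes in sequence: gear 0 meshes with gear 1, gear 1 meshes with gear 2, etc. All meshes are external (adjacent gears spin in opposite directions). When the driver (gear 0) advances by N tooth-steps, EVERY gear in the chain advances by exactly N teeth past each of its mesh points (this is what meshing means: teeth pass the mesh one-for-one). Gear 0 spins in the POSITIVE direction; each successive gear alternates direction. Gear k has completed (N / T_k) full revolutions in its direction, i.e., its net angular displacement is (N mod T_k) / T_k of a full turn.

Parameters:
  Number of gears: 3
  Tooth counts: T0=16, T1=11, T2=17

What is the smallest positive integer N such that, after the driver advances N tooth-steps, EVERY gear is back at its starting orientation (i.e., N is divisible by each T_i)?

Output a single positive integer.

Answer: 2992

Derivation:
Gear k returns to start when N is a multiple of T_k.
All gears at start simultaneously when N is a common multiple of [16, 11, 17]; the smallest such N is lcm(16, 11, 17).
Start: lcm = T0 = 16
Fold in T1=11: gcd(16, 11) = 1; lcm(16, 11) = 16 * 11 / 1 = 176 / 1 = 176
Fold in T2=17: gcd(176, 17) = 1; lcm(176, 17) = 176 * 17 / 1 = 2992 / 1 = 2992
Full cycle length = 2992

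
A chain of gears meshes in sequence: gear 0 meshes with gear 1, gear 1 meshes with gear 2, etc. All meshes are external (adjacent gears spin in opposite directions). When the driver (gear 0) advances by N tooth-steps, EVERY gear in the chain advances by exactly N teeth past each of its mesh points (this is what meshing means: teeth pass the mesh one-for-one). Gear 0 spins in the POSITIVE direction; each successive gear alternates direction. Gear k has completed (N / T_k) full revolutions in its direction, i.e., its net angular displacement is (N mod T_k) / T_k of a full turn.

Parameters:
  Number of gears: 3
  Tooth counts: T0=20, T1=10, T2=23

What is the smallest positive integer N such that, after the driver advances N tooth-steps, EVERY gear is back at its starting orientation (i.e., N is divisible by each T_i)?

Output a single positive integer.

Gear k returns to start when N is a multiple of T_k.
All gears at start simultaneously when N is a common multiple of [20, 10, 23]; the smallest such N is lcm(20, 10, 23).
Start: lcm = T0 = 20
Fold in T1=10: gcd(20, 10) = 10; lcm(20, 10) = 20 * 10 / 10 = 200 / 10 = 20
Fold in T2=23: gcd(20, 23) = 1; lcm(20, 23) = 20 * 23 / 1 = 460 / 1 = 460
Full cycle length = 460

Answer: 460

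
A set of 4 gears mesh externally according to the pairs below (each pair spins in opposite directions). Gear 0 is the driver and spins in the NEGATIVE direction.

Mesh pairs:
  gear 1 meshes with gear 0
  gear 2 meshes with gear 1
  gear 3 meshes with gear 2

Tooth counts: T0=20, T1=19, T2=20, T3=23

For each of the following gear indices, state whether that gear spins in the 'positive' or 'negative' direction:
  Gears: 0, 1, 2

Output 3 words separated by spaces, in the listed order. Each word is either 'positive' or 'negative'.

Gear 0 (driver): negative (depth 0)
  gear 1: meshes with gear 0 -> depth 1 -> positive (opposite of gear 0)
  gear 2: meshes with gear 1 -> depth 2 -> negative (opposite of gear 1)
  gear 3: meshes with gear 2 -> depth 3 -> positive (opposite of gear 2)
Queried indices 0, 1, 2 -> negative, positive, negative

Answer: negative positive negative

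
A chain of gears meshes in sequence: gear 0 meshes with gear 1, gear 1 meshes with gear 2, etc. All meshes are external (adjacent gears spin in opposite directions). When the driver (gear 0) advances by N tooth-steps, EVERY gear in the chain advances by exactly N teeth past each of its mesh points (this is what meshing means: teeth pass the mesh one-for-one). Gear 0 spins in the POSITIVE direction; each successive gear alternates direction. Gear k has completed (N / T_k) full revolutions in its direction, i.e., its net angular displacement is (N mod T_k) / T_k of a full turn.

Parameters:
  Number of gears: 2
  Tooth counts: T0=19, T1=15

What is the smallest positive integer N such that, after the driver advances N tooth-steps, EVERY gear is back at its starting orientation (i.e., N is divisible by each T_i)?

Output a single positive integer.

Gear k returns to start when N is a multiple of T_k.
All gears at start simultaneously when N is a common multiple of [19, 15]; the smallest such N is lcm(19, 15).
Start: lcm = T0 = 19
Fold in T1=15: gcd(19, 15) = 1; lcm(19, 15) = 19 * 15 / 1 = 285 / 1 = 285
Full cycle length = 285

Answer: 285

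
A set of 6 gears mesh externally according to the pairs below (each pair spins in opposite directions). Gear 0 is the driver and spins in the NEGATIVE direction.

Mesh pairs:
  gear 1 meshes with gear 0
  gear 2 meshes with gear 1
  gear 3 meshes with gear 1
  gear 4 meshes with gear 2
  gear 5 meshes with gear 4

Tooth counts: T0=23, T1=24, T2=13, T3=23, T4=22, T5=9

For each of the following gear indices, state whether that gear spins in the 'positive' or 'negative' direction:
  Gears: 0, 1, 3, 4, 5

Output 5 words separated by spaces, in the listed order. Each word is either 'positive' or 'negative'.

Gear 0 (driver): negative (depth 0)
  gear 1: meshes with gear 0 -> depth 1 -> positive (opposite of gear 0)
  gear 2: meshes with gear 1 -> depth 2 -> negative (opposite of gear 1)
  gear 3: meshes with gear 1 -> depth 2 -> negative (opposite of gear 1)
  gear 4: meshes with gear 2 -> depth 3 -> positive (opposite of gear 2)
  gear 5: meshes with gear 4 -> depth 4 -> negative (opposite of gear 4)
Queried indices 0, 1, 3, 4, 5 -> negative, positive, negative, positive, negative

Answer: negative positive negative positive negative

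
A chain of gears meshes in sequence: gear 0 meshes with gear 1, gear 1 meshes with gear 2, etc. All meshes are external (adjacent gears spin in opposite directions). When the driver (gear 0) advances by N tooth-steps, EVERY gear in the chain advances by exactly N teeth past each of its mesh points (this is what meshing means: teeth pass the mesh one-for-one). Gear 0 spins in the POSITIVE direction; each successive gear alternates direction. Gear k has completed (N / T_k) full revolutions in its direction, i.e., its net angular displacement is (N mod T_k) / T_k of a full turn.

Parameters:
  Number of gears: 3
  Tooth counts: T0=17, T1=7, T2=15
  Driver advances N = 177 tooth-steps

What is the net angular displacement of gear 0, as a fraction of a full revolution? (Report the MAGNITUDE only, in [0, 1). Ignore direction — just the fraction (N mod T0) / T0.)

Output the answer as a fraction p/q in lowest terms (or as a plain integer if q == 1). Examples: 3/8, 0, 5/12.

Answer: 7/17

Derivation:
Chain of 3 gears, tooth counts: [17, 7, 15]
  gear 0: T0=17, direction=positive, advance = 177 mod 17 = 7 teeth = 7/17 turn
  gear 1: T1=7, direction=negative, advance = 177 mod 7 = 2 teeth = 2/7 turn
  gear 2: T2=15, direction=positive, advance = 177 mod 15 = 12 teeth = 12/15 turn
Gear 0: 177 mod 17 = 7
Fraction = 7 / 17 = 7/17 (gcd(7,17)=1) = 7/17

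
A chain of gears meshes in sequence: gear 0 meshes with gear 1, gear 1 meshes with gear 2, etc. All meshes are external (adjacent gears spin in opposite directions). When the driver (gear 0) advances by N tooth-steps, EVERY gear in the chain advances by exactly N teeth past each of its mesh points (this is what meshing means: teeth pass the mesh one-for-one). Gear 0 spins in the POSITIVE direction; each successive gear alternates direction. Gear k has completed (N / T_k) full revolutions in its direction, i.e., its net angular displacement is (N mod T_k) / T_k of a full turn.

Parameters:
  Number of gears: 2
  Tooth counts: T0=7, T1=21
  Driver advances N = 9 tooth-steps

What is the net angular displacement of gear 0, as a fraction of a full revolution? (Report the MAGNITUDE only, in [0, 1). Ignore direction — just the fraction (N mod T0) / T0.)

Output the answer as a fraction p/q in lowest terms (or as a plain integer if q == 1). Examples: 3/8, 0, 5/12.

Chain of 2 gears, tooth counts: [7, 21]
  gear 0: T0=7, direction=positive, advance = 9 mod 7 = 2 teeth = 2/7 turn
  gear 1: T1=21, direction=negative, advance = 9 mod 21 = 9 teeth = 9/21 turn
Gear 0: 9 mod 7 = 2
Fraction = 2 / 7 = 2/7 (gcd(2,7)=1) = 2/7

Answer: 2/7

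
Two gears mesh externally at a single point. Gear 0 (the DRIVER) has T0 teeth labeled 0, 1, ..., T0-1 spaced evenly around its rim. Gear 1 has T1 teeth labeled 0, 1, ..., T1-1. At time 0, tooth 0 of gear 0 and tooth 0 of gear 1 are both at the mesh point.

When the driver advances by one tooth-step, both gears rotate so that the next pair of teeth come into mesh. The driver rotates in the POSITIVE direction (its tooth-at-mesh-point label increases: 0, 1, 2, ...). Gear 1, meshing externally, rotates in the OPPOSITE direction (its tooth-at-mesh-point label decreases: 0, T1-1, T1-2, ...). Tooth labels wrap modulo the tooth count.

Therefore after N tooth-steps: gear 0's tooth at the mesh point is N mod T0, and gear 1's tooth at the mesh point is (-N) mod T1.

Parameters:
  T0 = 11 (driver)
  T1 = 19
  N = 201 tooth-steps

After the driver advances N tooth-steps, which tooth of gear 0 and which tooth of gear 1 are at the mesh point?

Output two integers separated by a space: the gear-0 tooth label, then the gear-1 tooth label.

Gear 0 (driver, T0=11): tooth at mesh = N mod T0
  201 = 18 * 11 + 3, so 201 mod 11 = 3
  gear 0 tooth = 3
Gear 1 (driven, T1=19): tooth at mesh = (-N) mod T1
  201 = 10 * 19 + 11, so 201 mod 19 = 11
  (-201) mod 19 = (-11) mod 19 = 19 - 11 = 8
Mesh after 201 steps: gear-0 tooth 3 meets gear-1 tooth 8

Answer: 3 8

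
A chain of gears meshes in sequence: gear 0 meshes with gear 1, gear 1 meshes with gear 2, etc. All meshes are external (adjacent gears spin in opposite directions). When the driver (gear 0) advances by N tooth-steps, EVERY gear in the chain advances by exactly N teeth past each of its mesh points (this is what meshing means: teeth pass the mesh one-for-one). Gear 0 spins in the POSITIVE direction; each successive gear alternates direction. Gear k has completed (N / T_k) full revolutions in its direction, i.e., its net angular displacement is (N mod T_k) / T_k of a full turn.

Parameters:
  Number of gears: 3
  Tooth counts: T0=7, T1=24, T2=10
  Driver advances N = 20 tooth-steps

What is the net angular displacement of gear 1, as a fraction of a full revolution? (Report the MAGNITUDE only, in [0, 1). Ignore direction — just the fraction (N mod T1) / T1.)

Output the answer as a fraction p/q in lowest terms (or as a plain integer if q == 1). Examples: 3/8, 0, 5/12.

Chain of 3 gears, tooth counts: [7, 24, 10]
  gear 0: T0=7, direction=positive, advance = 20 mod 7 = 6 teeth = 6/7 turn
  gear 1: T1=24, direction=negative, advance = 20 mod 24 = 20 teeth = 20/24 turn
  gear 2: T2=10, direction=positive, advance = 20 mod 10 = 0 teeth = 0/10 turn
Gear 1: 20 mod 24 = 20
Fraction = 20 / 24 = 5/6 (gcd(20,24)=4) = 5/6

Answer: 5/6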